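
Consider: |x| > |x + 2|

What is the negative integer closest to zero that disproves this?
Testing negative integers from -1 downward:
x = -1: LHS = |-1| = 1, RHS = |(-1) + 2| = |1| = 1; 1 > 1 — FAILS  ← closest negative counterexample to 0

Answer: x = -1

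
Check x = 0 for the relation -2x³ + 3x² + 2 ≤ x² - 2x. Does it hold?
x = 0: LHS = -2·0³ + 3·0² + 2 = 2, RHS = 0² - 2·0 = 0; 2 ≤ 0 — FAILS

The relation fails at x = 0, so x = 0 is a counterexample.

Answer: No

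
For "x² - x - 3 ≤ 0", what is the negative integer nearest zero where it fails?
Testing negative integers from -1 downward:
x = -1: LHS = (-1)² - (-1) - 3 = -1; -1 ≤ 0 — holds
x = -2: LHS = (-2)² - (-2) - 3 = 3; 3 ≤ 0 — FAILS  ← closest negative counterexample to 0

Answer: x = -2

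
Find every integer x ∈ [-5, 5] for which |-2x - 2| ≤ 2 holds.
Holds for: {-2, -1, 0}
Fails for: {-5, -4, -3, 1, 2, 3, 4, 5}

Answer: {-2, -1, 0}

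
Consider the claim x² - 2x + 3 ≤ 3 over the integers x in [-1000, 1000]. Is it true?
The claim fails at x = -1:
x = -1: LHS = (-1)² - 2·(-1) + 3 = 6; 6 ≤ 3 — FAILS

Because a single integer refutes it, the statement is false.

Answer: False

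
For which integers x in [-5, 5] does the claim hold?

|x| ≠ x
Holds for: {-5, -4, -3, -2, -1}
Fails for: {0, 1, 2, 3, 4, 5}

Answer: {-5, -4, -3, -2, -1}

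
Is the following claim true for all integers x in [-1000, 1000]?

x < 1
The claim fails at x = 1:
x = 1: 1 < 1 — FAILS

Because a single integer refutes it, the statement is false.

Answer: False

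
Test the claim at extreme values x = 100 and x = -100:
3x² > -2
x = 100: LHS = 3·100² = 30000; 30000 > -2 — holds
x = -100: LHS = 3·(-100)² = 30000; 30000 > -2 — holds

Answer: Yes, holds for both x = 100 and x = -100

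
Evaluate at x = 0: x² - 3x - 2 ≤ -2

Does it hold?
x = 0: LHS = 0² - 3·0 - 2 = -2; -2 ≤ -2 — holds

The relation is satisfied at x = 0.

Answer: Yes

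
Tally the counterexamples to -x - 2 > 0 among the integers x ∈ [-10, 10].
Counterexamples in [-10, 10]: {-2, -1, 0, 1, 2, 3, 4, 5, 6, 7, 8, 9, 10}.

Counting them gives 13 values.

Answer: 13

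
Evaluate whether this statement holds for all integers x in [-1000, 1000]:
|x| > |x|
The claim fails at x = 0:
x = 0: LHS = |0| = 0, RHS = |0| = 0; 0 > 0 — FAILS

Because a single integer refutes it, the statement is false.

Answer: False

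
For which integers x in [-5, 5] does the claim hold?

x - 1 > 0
Holds for: {2, 3, 4, 5}
Fails for: {-5, -4, -3, -2, -1, 0, 1}

Answer: {2, 3, 4, 5}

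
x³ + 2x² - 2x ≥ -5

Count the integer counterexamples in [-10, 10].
Counterexamples in [-10, 10]: {-10, -9, -8, -7, -6, -5, -4}.

Counting them gives 7 values.

Answer: 7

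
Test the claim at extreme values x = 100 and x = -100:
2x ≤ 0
x = 100: LHS = 2·100 = 200; 200 ≤ 0 — FAILS
x = -100: LHS = 2·(-100) = -200; -200 ≤ 0 — holds

Answer: Partially: fails for x = 100, holds for x = -100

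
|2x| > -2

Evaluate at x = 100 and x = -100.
x = 100: LHS = |2·100| = |200| = 200; 200 > -2 — holds
x = -100: LHS = |2·(-100)| = |-200| = 200; 200 > -2 — holds

Answer: Yes, holds for both x = 100 and x = -100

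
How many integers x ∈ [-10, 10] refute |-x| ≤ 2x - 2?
Counterexamples in [-10, 10]: {-10, -9, -8, -7, -6, -5, -4, -3, -2, -1, 0, 1}.

Counting them gives 12 values.

Answer: 12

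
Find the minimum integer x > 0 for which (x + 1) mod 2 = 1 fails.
Testing positive integers:
x = 1: LHS = (1 + 1) mod 2 = 2 mod 2 = 0; 0 = 1 — FAILS  ← smallest positive counterexample

Answer: x = 1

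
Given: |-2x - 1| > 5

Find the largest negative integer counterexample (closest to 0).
Testing negative integers from -1 downward:
x = -1: LHS = |-2·(-1) - 1| = |1| = 1; 1 > 5 — FAILS  ← closest negative counterexample to 0

Answer: x = -1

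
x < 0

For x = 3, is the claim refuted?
Substitute x = 3 into the relation:
x = 3: 3 < 0 — FAILS

Since the claim fails at x = 3, this value is a counterexample.

Answer: Yes, x = 3 is a counterexample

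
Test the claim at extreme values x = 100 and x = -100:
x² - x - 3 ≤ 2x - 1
x = 100: LHS = 100² - 100 - 3 = 9897, RHS = 2·100 - 1 = 199; 9897 ≤ 199 — FAILS
x = -100: LHS = (-100)² - (-100) - 3 = 10097, RHS = 2·(-100) - 1 = -201; 10097 ≤ -201 — FAILS

Answer: No, fails for both x = 100 and x = -100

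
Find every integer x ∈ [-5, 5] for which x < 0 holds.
Holds for: {-5, -4, -3, -2, -1}
Fails for: {0, 1, 2, 3, 4, 5}

Answer: {-5, -4, -3, -2, -1}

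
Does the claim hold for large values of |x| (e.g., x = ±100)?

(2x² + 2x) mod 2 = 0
x = 100: LHS = (2·100² + 2·100) mod 2 = 20200 mod 2 = 0; 0 = 0 — holds
x = -100: LHS = (2·(-100)² + 2·(-100)) mod 2 = 19800 mod 2 = 0; 0 = 0 — holds

Answer: Yes, holds for both x = 100 and x = -100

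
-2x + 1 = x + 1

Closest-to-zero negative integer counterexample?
Testing negative integers from -1 downward:
x = -1: LHS = -2·(-1) + 1 = 3, RHS = (-1) + 1 = 0; 3 = 0 — FAILS  ← closest negative counterexample to 0

Answer: x = -1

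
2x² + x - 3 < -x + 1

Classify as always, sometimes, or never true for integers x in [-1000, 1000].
Holds at x = 0: LHS = 2·0² + 0 - 3 = -3, RHS = -0 + 1 = 1; -3 < 1 — holds
Fails at x = 1: LHS = 2·1² + 1 - 3 = 0, RHS = -1 + 1 = 0; 0 < 0 — FAILS
It is satisfied by some integers in the range but not all.

Answer: Sometimes true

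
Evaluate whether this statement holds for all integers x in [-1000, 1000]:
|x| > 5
The claim fails at x = 0:
x = 0: LHS = |0| = 0; 0 > 5 — FAILS

Because a single integer refutes it, the statement is false.

Answer: False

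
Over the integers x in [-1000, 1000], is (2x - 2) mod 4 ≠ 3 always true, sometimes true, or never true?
For a polynomial with integer coefficients, its value mod 4 depends only on x mod 4, so it suffices to check one representative of each residue class, x = 0, 1, 2, 3:
x = 0: LHS = (2·0 - 2) mod 4 = (-2) mod 4 = 2; 2 ≠ 3 — holds
x = 1: LHS = (2·1 - 2) mod 4 = 0 mod 4 = 0; 0 ≠ 3 — holds
x = 2: LHS = (2·2 - 2) mod 4 = 2 mod 4 = 2; 2 ≠ 3 — holds
x = 3: LHS = (2·3 - 2) mod 4 = 4 mod 4 = 0; 0 ≠ 3 — holds
The relation holds in every residue class, so the relation holds for every integer in [-1000, 1000].

No counterexample exists.

Answer: Always true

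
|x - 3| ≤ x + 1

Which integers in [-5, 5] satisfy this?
Holds for: {1, 2, 3, 4, 5}
Fails for: {-5, -4, -3, -2, -1, 0}

Answer: {1, 2, 3, 4, 5}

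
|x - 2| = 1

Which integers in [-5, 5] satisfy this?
Holds for: {1, 3}
Fails for: {-5, -4, -3, -2, -1, 0, 2, 4, 5}

Answer: {1, 3}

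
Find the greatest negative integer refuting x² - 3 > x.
Testing negative integers from -1 downward:
x = -1: LHS = (-1)² - 3 = -2; -2 > -1 — FAILS  ← closest negative counterexample to 0

Answer: x = -1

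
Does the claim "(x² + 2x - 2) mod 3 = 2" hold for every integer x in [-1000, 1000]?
The claim fails at x = 0:
x = 0: LHS = (0² + 2·0 - 2) mod 3 = (-2) mod 3 = 1; 1 = 2 — FAILS

Because a single integer refutes it, the statement is false.

Answer: False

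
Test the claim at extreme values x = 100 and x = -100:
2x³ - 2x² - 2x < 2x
x = 100: LHS = 2·100³ - 2·100² - 2·100 = 1979800, RHS = 2·100 = 200; 1979800 < 200 — FAILS
x = -100: LHS = 2·(-100)³ - 2·(-100)² - 2·(-100) = -2019800, RHS = 2·(-100) = -200; -2019800 < -200 — holds

Answer: Partially: fails for x = 100, holds for x = -100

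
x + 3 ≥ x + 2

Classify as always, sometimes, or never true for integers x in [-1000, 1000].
Over all integers in [-1000, 1000], LHS − RHS is smallest at x = 0, where it equals 1:
x = 0: LHS = 0 + 3 = 3, RHS = 0 + 2 = 2; 3 ≥ 2 — holds
At the ends of the range:
x = -1000: LHS = (-1000) + 3 = -997, RHS = (-1000) + 2 = -998; -997 ≥ -998 — holds
x = 1000: LHS = 1000 + 3 = 1003, RHS = 1000 + 2 = 1002; 1003 ≥ 1002 — holds
Hence LHS − RHS is never negative, i.e. LHS ≥ RHS throughout, so the relation holds for every integer in [-1000, 1000].

No counterexample exists.

Answer: Always true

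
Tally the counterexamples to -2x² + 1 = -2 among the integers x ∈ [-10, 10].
Counterexamples in [-10, 10]: {-10, -9, -8, -7, -6, -5, -4, -3, -2, -1, 0, 1, 2, 3, 4, 5, 6, 7, 8, 9, 10}.

Counting them gives 21 values.

Answer: 21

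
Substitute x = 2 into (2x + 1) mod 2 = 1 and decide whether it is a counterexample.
Substitute x = 2 into the relation:
x = 2: LHS = (2·2 + 1) mod 2 = 5 mod 2 = 1; 1 = 1 — holds

The relation holds at x = 2, so it is not a counterexample.

Answer: No, x = 2 is not a counterexample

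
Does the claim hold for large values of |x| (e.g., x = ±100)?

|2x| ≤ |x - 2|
x = 100: LHS = |2·100| = |200| = 200, RHS = |100 - 2| = |98| = 98; 200 ≤ 98 — FAILS
x = -100: LHS = |2·(-100)| = |-200| = 200, RHS = |(-100) - 2| = |-102| = 102; 200 ≤ 102 — FAILS

Answer: No, fails for both x = 100 and x = -100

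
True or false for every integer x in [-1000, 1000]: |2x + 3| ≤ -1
The claim fails at x = 0:
x = 0: LHS = |2·0 + 3| = |3| = 3; 3 ≤ -1 — FAILS

Because a single integer refutes it, the statement is false.

Answer: False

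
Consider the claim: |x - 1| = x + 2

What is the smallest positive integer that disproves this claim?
Testing positive integers:
x = 1: LHS = |1 - 1| = |0| = 0, RHS = 1 + 2 = 3; 0 = 3 — FAILS  ← smallest positive counterexample

Answer: x = 1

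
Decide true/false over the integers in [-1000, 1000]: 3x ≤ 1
The claim fails at x = 1:
x = 1: LHS = 3·1 = 3; 3 ≤ 1 — FAILS

Because a single integer refutes it, the statement is false.

Answer: False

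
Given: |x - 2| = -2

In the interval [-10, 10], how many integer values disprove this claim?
Counterexamples in [-10, 10]: {-10, -9, -8, -7, -6, -5, -4, -3, -2, -1, 0, 1, 2, 3, 4, 5, 6, 7, 8, 9, 10}.

Counting them gives 21 values.

Answer: 21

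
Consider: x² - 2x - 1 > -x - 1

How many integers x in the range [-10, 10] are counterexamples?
Counterexamples in [-10, 10]: {0, 1}.

Counting them gives 2 values.

Answer: 2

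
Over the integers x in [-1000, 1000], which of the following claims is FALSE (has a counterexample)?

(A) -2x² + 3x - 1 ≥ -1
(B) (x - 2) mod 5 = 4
(A) x = -1: LHS = -2·(-1)² + 3·(-1) - 1 = -6; -6 ≥ -1 — FAILS
(B) x = 0: LHS = (0 - 2) mod 5 = (-2) mod 5 = 3; 3 = 4 — FAILS

Answer: Both A and B are false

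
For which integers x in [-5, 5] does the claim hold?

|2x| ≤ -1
An absolute value is never negative, so the left side is ≥ 0 for every x, while the right side is -1. Tightest case in [-5, 5] is x = 0:
x = 0: LHS = |2·0| = |0| = 0; 0 ≤ -1 — FAILS
Hence LHS − RHS is never zero or negative, i.e. LHS > RHS throughout, so the claimed relation (≤) fails for every integer in [-5, 5].

Answer: None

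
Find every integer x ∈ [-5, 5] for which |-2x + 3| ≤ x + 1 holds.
Holds for: {1, 2, 3, 4}
Fails for: {-5, -4, -3, -2, -1, 0, 5}

Answer: {1, 2, 3, 4}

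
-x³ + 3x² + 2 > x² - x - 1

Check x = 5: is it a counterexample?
Substitute x = 5 into the relation:
x = 5: LHS = -5³ + 3·5² + 2 = -48, RHS = 5² - 5 - 1 = 19; -48 > 19 — FAILS

Since the claim fails at x = 5, this value is a counterexample.

Answer: Yes, x = 5 is a counterexample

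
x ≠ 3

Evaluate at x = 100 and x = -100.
x = 100: 100 ≠ 3 — holds
x = -100: -100 ≠ 3 — holds

Answer: Yes, holds for both x = 100 and x = -100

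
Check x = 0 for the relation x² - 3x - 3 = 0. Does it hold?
x = 0: LHS = 0² - 3·0 - 3 = -3; -3 = 0 — FAILS

The relation fails at x = 0, so x = 0 is a counterexample.

Answer: No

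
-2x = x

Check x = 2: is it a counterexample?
Substitute x = 2 into the relation:
x = 2: LHS = -2·2 = -4; -4 = 2 — FAILS

Since the claim fails at x = 2, this value is a counterexample.

Answer: Yes, x = 2 is a counterexample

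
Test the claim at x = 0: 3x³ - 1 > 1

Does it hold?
x = 0: LHS = 3·0³ - 1 = -1; -1 > 1 — FAILS

The relation fails at x = 0, so x = 0 is a counterexample.

Answer: No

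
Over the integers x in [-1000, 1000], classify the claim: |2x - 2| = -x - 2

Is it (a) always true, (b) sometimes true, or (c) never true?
Over all integers in [-1000, 1000], LHS − RHS is always positive; it is smallest at x = 1, where it equals 3:
x = 1: LHS = |2·1 - 2| = |0| = 0, RHS = -1 - 2 = -3; 0 = -3 — FAILS
At the ends of the range:
x = -1000: LHS = |2·(-1000) - 2| = |-2002| = 2002, RHS = -(-1000) - 2 = 998; 2002 = 998 — FAILS
x = 1000: LHS = |2·1000 - 2| = |1998| = 1998, RHS = -1000 - 2 = -1002; 1998 = -1002 — FAILS
Hence LHS − RHS is never 0, i.e. the two sides are never equal, so the claimed relation (=) fails for every integer in [-1000, 1000].

No integer in the range satisfies it.

Answer: Never true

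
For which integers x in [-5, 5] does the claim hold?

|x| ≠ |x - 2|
Holds for: {-5, -4, -3, -2, -1, 0, 2, 3, 4, 5}
Fails for: {1}

Answer: {-5, -4, -3, -2, -1, 0, 2, 3, 4, 5}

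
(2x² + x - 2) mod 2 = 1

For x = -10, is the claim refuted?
Substitute x = -10 into the relation:
x = -10: LHS = (2·(-10)² + (-10) - 2) mod 2 = 188 mod 2 = 0; 0 = 1 — FAILS

Since the claim fails at x = -10, this value is a counterexample.

Answer: Yes, x = -10 is a counterexample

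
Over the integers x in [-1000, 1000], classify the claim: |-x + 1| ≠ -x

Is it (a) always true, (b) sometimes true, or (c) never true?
Over all integers in [-1000, 1000], LHS − RHS is always positive; it is smallest at x = 0, where it equals 1:
x = 0: LHS = |-0 + 1| = |1| = 1, RHS = -0 = 0; 1 ≠ 0 — holds
At the ends of the range:
x = -1000: LHS = |-(-1000) + 1| = |1001| = 1001, RHS = -(-1000) = 1000; 1001 ≠ 1000 — holds
x = 1000: LHS = |-1000 + 1| = |-999| = 999; 999 ≠ -1000 — holds
Hence LHS − RHS is never 0, i.e. the two sides are never equal, so the relation holds for every integer in [-1000, 1000].

No counterexample exists.

Answer: Always true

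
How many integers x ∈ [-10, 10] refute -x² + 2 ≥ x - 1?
Counterexamples in [-10, 10]: {-10, -9, -8, -7, -6, -5, -4, -3, 2, 3, 4, 5, 6, 7, 8, 9, 10}.

Counting them gives 17 values.

Answer: 17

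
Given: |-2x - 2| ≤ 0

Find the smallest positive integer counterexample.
Testing positive integers:
x = 1: LHS = |-2·1 - 2| = |-4| = 4; 4 ≤ 0 — FAILS  ← smallest positive counterexample

Answer: x = 1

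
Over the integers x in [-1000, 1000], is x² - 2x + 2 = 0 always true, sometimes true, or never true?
Over all integers in [-1000, 1000], LHS − RHS is always positive; it is smallest at x = 1, where it equals 1:
x = 1: LHS = 1² - 2·1 + 2 = 1; 1 = 0 — FAILS
At the ends of the range:
x = -1000: LHS = (-1000)² - 2·(-1000) + 2 = 1002002; 1002002 = 0 — FAILS
x = 1000: LHS = 1000² - 2·1000 + 2 = 998002; 998002 = 0 — FAILS
Hence LHS − RHS is never 0, i.e. the two sides are never equal, so the claimed relation (=) fails for every integer in [-1000, 1000].

No integer in the range satisfies it.

Answer: Never true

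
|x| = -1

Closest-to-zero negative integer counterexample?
Testing negative integers from -1 downward:
x = -1: LHS = |-1| = 1; 1 = -1 — FAILS  ← closest negative counterexample to 0

Answer: x = -1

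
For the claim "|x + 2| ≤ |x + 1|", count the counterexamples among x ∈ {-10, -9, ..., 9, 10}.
Counterexamples in [-10, 10]: {-1, 0, 1, 2, 3, 4, 5, 6, 7, 8, 9, 10}.

Counting them gives 12 values.

Answer: 12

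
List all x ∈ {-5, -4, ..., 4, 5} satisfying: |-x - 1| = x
Over all integers in [-5, 5], LHS − RHS is always positive; it is smallest at x = 0, where it equals 1:
x = 0: LHS = |-0 - 1| = |-1| = 1; 1 = 0 — FAILS
At the ends of the range:
x = -5: LHS = |-(-5) - 1| = |4| = 4; 4 = -5 — FAILS
x = 5: LHS = |-5 - 1| = |-6| = 6; 6 = 5 — FAILS
Hence LHS − RHS is never 0, i.e. the two sides are never equal, so the claimed relation (=) fails for every integer in [-5, 5].

Answer: None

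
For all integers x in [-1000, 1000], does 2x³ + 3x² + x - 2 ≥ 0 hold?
The claim fails at x = 0:
x = 0: LHS = 2·0³ + 3·0² + 0 - 2 = -2; -2 ≥ 0 — FAILS

Because a single integer refutes it, the statement is false.

Answer: False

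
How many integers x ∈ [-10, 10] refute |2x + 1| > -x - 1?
Over all integers in [-10, 10], LHS − RHS is smallest at x = -1, where it equals 1:
x = -1: LHS = |2·(-1) + 1| = |-1| = 1, RHS = -(-1) - 1 = 0; 1 > 0 — holds
At the ends of the range:
x = -10: LHS = |2·(-10) + 1| = |-19| = 19, RHS = -(-10) - 1 = 9; 19 > 9 — holds
x = 10: LHS = |2·10 + 1| = |21| = 21, RHS = -10 - 1 = -11; 21 > -11 — holds
Hence LHS − RHS is never zero or negative, i.e. LHS > RHS throughout, so the relation holds for every integer in [-10, 10].

No counterexample appears in that range.

Answer: 0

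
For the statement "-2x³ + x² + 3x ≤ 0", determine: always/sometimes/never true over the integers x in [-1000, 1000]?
Holds at x = 0: LHS = -2·0³ + 0² + 3·0 = 0; 0 ≤ 0 — holds
Fails at x = 1: LHS = -2·1³ + 1² + 3·1 = 2; 2 ≤ 0 — FAILS
It is satisfied by some integers in the range but not all.

Answer: Sometimes true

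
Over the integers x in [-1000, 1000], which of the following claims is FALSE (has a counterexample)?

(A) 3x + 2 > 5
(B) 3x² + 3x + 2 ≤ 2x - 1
(A) x = 0: LHS = 3·0 + 2 = 2; 2 > 5 — FAILS
(B) x = 0: LHS = 3·0² + 3·0 + 2 = 2, RHS = 2·0 - 1 = -1; 2 ≤ -1 — FAILS

Answer: Both A and B are false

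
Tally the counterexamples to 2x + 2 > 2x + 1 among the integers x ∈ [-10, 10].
Over all integers in [-10, 10], LHS − RHS is smallest at x = 0, where it equals 1:
x = 0: LHS = 2·0 + 2 = 2, RHS = 2·0 + 1 = 1; 2 > 1 — holds
At the ends of the range:
x = -10: LHS = 2·(-10) + 2 = -18, RHS = 2·(-10) + 1 = -19; -18 > -19 — holds
x = 10: LHS = 2·10 + 2 = 22, RHS = 2·10 + 1 = 21; 22 > 21 — holds
Hence LHS − RHS is never zero or negative, i.e. LHS > RHS throughout, so the relation holds for every integer in [-10, 10].

No counterexample appears in that range.

Answer: 0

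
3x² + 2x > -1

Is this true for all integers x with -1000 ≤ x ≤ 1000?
Over all integers in [-1000, 1000], LHS − RHS is smallest at x = 0, where it equals 1:
x = 0: LHS = 3·0² + 2·0 = 0; 0 > -1 — holds
At the ends of the range:
x = -1000: LHS = 3·(-1000)² + 2·(-1000) = 2998000; 2998000 > -1 — holds
x = 1000: LHS = 3·1000² + 2·1000 = 3002000; 3002000 > -1 — holds
Hence LHS − RHS is never zero or negative, i.e. LHS > RHS throughout, so the relation holds for every integer in [-1000, 1000].

No counterexample exists.

Answer: True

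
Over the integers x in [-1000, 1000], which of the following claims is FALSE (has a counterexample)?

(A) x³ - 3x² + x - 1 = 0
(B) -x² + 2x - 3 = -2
(A) x = 0: LHS = 0³ - 3·0² + 0 - 1 = -1; -1 = 0 — FAILS
(B) x = 0: LHS = -0² + 2·0 - 3 = -3; -3 = -2 — FAILS

Answer: Both A and B are false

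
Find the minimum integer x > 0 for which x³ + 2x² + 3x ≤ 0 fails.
Testing positive integers:
x = 1: LHS = 1³ + 2·1² + 3·1 = 6; 6 ≤ 0 — FAILS  ← smallest positive counterexample

Answer: x = 1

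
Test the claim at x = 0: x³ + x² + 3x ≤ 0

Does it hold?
x = 0: LHS = 0³ + 0² + 3·0 = 0; 0 ≤ 0 — holds

The relation is satisfied at x = 0.

Answer: Yes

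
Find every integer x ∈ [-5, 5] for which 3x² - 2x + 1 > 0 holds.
Over all integers in [-5, 5], LHS − RHS is smallest at x = 0, where it equals 1:
x = 0: LHS = 3·0² - 2·0 + 1 = 1; 1 > 0 — holds
At the ends of the range:
x = -5: LHS = 3·(-5)² - 2·(-5) + 1 = 86; 86 > 0 — holds
x = 5: LHS = 3·5² - 2·5 + 1 = 66; 66 > 0 — holds
Hence LHS − RHS is never zero or negative, i.e. LHS > RHS throughout, so the relation holds for every integer in [-5, 5].

Answer: All integers in [-5, 5]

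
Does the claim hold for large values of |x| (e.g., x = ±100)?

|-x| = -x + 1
x = 100: LHS = |-100| = 100, RHS = -100 + 1 = -99; 100 = -99 — FAILS
x = -100: LHS = |-(-100)| = |100| = 100, RHS = -(-100) + 1 = 101; 100 = 101 — FAILS

Answer: No, fails for both x = 100 and x = -100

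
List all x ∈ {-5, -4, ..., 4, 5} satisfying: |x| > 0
Holds for: {-5, -4, -3, -2, -1, 1, 2, 3, 4, 5}
Fails for: {0}

Answer: {-5, -4, -3, -2, -1, 1, 2, 3, 4, 5}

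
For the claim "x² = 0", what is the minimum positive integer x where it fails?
Testing positive integers:
x = 1: LHS = 1² = 1; 1 = 0 — FAILS  ← smallest positive counterexample

Answer: x = 1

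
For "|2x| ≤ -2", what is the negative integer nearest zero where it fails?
Testing negative integers from -1 downward:
x = -1: LHS = |2·(-1)| = |-2| = 2; 2 ≤ -2 — FAILS  ← closest negative counterexample to 0

Answer: x = -1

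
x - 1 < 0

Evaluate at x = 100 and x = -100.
x = 100: LHS = 100 - 1 = 99; 99 < 0 — FAILS
x = -100: LHS = (-100) - 1 = -101; -101 < 0 — holds

Answer: Partially: fails for x = 100, holds for x = -100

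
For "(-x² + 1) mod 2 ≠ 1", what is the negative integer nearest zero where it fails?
Testing negative integers from -1 downward:
x = -1: LHS = (-(-1)² + 1) mod 2 = 0 mod 2 = 0; 0 ≠ 1 — holds
x = -2: LHS = (-(-2)² + 1) mod 2 = (-3) mod 2 = 1; 1 ≠ 1 — FAILS  ← closest negative counterexample to 0

Answer: x = -2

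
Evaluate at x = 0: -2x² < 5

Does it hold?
x = 0: LHS = -2·0² = 0; 0 < 5 — holds

The relation is satisfied at x = 0.

Answer: Yes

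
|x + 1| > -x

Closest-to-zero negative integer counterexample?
Testing negative integers from -1 downward:
x = -1: LHS = |(-1) + 1| = |0| = 0, RHS = -(-1) = 1; 0 > 1 — FAILS  ← closest negative counterexample to 0

Answer: x = -1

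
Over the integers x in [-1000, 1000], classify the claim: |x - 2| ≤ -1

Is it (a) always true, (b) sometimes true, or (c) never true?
An absolute value is never negative, so the left side is ≥ 0 for every x, while the right side is -1. Tightest case in [-1000, 1000] is x = 2:
x = 2: LHS = |2 - 2| = |0| = 0; 0 ≤ -1 — FAILS
Hence LHS − RHS is never zero or negative, i.e. LHS > RHS throughout, so the claimed relation (≤) fails for every integer in [-1000, 1000].

No integer in the range satisfies it.

Answer: Never true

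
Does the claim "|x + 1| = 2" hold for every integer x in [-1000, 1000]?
The claim fails at x = 0:
x = 0: LHS = |0 + 1| = |1| = 1; 1 = 2 — FAILS

Because a single integer refutes it, the statement is false.

Answer: False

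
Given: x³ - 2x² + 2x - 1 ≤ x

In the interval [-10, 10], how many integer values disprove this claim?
Counterexamples in [-10, 10]: {2, 3, 4, 5, 6, 7, 8, 9, 10}.

Counting them gives 9 values.

Answer: 9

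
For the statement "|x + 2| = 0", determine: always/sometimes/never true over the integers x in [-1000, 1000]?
Holds at x = -2: LHS = |(-2) + 2| = |0| = 0; 0 = 0 — holds
Fails at x = 0: LHS = |0 + 2| = |2| = 2; 2 = 0 — FAILS
It is satisfied by some integers in the range but not all.

Answer: Sometimes true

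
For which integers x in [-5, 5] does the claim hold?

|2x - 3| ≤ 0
Over all integers in [-5, 5], LHS − RHS is smallest at x = 1, where it equals 1:
x = 1: LHS = |2·1 - 3| = |-1| = 1; 1 ≤ 0 — FAILS
At the ends of the range:
x = -5: LHS = |2·(-5) - 3| = |-13| = 13; 13 ≤ 0 — FAILS
x = 5: LHS = |2·5 - 3| = |7| = 7; 7 ≤ 0 — FAILS
Hence LHS − RHS is never zero or negative, i.e. LHS > RHS throughout, so the claimed relation (≤) fails for every integer in [-5, 5].

Answer: None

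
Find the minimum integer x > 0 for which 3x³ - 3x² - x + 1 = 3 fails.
Testing positive integers:
x = 1: LHS = 3·1³ - 3·1² - 1 + 1 = 0; 0 = 3 — FAILS  ← smallest positive counterexample

Answer: x = 1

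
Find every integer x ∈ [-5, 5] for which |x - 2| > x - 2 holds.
Holds for: {-5, -4, -3, -2, -1, 0, 1}
Fails for: {2, 3, 4, 5}

Answer: {-5, -4, -3, -2, -1, 0, 1}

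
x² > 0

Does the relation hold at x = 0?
x = 0: LHS = 0² = 0; 0 > 0 — FAILS

The relation fails at x = 0, so x = 0 is a counterexample.

Answer: No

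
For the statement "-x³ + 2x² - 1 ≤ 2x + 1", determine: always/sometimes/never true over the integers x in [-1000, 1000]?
Holds at x = 0: LHS = -0³ + 2·0² - 1 = -1, RHS = 2·0 + 1 = 1; -1 ≤ 1 — holds
Fails at x = -1: LHS = -(-1)³ + 2·(-1)² - 1 = 2, RHS = 2·(-1) + 1 = -1; 2 ≤ -1 — FAILS
It is satisfied by some integers in the range but not all.

Answer: Sometimes true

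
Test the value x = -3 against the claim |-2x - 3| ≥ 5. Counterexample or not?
Substitute x = -3 into the relation:
x = -3: LHS = |-2·(-3) - 3| = |3| = 3; 3 ≥ 5 — FAILS

Since the claim fails at x = -3, this value is a counterexample.

Answer: Yes, x = -3 is a counterexample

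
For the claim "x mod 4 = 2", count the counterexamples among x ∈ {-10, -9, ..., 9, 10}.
Counterexamples in [-10, 10]: {-9, -8, -7, -5, -4, -3, -1, 0, 1, 3, 4, 5, 7, 8, 9}.

Counting them gives 15 values.

Answer: 15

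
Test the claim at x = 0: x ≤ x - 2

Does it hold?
x = 0: RHS = 0 - 2 = -2; 0 ≤ -2 — FAILS

The relation fails at x = 0, so x = 0 is a counterexample.

Answer: No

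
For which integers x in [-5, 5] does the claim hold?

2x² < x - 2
Over all integers in [-5, 5], LHS − RHS is smallest at x = 0, where it equals 2:
x = 0: LHS = 2·0² = 0, RHS = 0 - 2 = -2; 0 < -2 — FAILS
At the ends of the range:
x = -5: LHS = 2·(-5)² = 50, RHS = (-5) - 2 = -7; 50 < -7 — FAILS
x = 5: LHS = 2·5² = 50, RHS = 5 - 2 = 3; 50 < 3 — FAILS
Hence LHS − RHS is never negative, i.e. LHS ≥ RHS throughout, so the claimed relation (<) fails for every integer in [-5, 5].

Answer: None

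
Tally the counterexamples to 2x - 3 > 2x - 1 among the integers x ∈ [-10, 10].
Counterexamples in [-10, 10]: {-10, -9, -8, -7, -6, -5, -4, -3, -2, -1, 0, 1, 2, 3, 4, 5, 6, 7, 8, 9, 10}.

Counting them gives 21 values.

Answer: 21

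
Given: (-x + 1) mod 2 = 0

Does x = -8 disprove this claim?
Substitute x = -8 into the relation:
x = -8: LHS = (-(-8) + 1) mod 2 = 9 mod 2 = 1; 1 = 0 — FAILS

Since the claim fails at x = -8, this value is a counterexample.

Answer: Yes, x = -8 is a counterexample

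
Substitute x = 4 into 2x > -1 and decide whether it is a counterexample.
Substitute x = 4 into the relation:
x = 4: LHS = 2·4 = 8; 8 > -1 — holds

The claim holds here, so x = 4 is not a counterexample. (A counterexample exists elsewhere, e.g. x = -1.)

Answer: No, x = 4 is not a counterexample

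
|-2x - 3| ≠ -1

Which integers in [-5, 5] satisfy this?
An absolute value is never negative, so the left side is ≥ 0 for every x, while the right side is -1. Tightest case in [-5, 5] is x = -1:
x = -1: LHS = |-2·(-1) - 3| = |-1| = 1; 1 ≠ -1 — holds
Hence LHS − RHS is never 0, i.e. the two sides are never equal, so the relation holds for every integer in [-5, 5].

Answer: All integers in [-5, 5]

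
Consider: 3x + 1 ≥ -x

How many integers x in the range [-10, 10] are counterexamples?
Counterexamples in [-10, 10]: {-10, -9, -8, -7, -6, -5, -4, -3, -2, -1}.

Counting them gives 10 values.

Answer: 10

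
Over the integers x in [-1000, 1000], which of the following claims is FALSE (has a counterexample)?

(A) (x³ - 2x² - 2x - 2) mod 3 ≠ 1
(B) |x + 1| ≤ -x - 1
(A) x = 0: LHS = (0³ - 2·0² - 2·0 - 2) mod 3 = (-2) mod 3 = 1; 1 ≠ 1 — FAILS
(B) x = 0: LHS = |0 + 1| = |1| = 1, RHS = -0 - 1 = -1; 1 ≤ -1 — FAILS

Answer: Both A and B are false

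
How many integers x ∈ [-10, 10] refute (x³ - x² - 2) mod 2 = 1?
Counterexamples in [-10, 10]: {-10, -9, -8, -7, -6, -5, -4, -3, -2, -1, 0, 1, 2, 3, 4, 5, 6, 7, 8, 9, 10}.

Counting them gives 21 values.

Answer: 21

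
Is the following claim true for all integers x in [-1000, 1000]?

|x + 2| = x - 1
The claim fails at x = 0:
x = 0: LHS = |0 + 2| = |2| = 2, RHS = 0 - 1 = -1; 2 = -1 — FAILS

Because a single integer refutes it, the statement is false.

Answer: False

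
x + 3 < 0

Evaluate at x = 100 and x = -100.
x = 100: LHS = 100 + 3 = 103; 103 < 0 — FAILS
x = -100: LHS = (-100) + 3 = -97; -97 < 0 — holds

Answer: Partially: fails for x = 100, holds for x = -100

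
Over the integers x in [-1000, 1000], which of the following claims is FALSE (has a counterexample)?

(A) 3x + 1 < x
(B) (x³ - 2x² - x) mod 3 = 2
(A) x = 0: LHS = 3·0 + 1 = 1; 1 < 0 — FAILS
(B) x = 0: LHS = (0³ - 2·0² - 0) mod 3 = 0 mod 3 = 0; 0 = 2 — FAILS

Answer: Both A and B are false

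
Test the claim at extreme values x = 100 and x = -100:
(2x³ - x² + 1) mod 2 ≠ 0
x = 100: LHS = (2·100³ - 100² + 1) mod 2 = 1990001 mod 2 = 1; 1 ≠ 0 — holds
x = -100: LHS = (2·(-100)³ - (-100)² + 1) mod 2 = (-2009999) mod 2 = 1; 1 ≠ 0 — holds

Answer: Yes, holds for both x = 100 and x = -100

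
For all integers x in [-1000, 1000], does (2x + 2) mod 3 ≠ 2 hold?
The claim fails at x = 0:
x = 0: LHS = (2·0 + 2) mod 3 = 2 mod 3 = 2; 2 ≠ 2 — FAILS

Because a single integer refutes it, the statement is false.

Answer: False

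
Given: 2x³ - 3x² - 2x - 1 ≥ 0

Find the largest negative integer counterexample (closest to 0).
Testing negative integers from -1 downward:
x = -1: LHS = 2·(-1)³ - 3·(-1)² - 2·(-1) - 1 = -4; -4 ≥ 0 — FAILS  ← closest negative counterexample to 0

Answer: x = -1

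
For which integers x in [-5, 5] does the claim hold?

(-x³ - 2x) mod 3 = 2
For a polynomial with integer coefficients, its value mod 3 depends only on x mod 3, so it suffices to check one representative of each residue class, x = 0, 1, 2:
x = 0: LHS = (-0³ - 2·0) mod 3 = 0 mod 3 = 0; 0 = 2 — FAILS
x = 1: LHS = (-1³ - 2·1) mod 3 = (-3) mod 3 = 0; 0 = 2 — FAILS
x = 2: LHS = (-2³ - 2·2) mod 3 = (-12) mod 3 = 0; 0 = 2 — FAILS
The relation fails in every residue class, so the claimed relation (=) fails for every integer in [-5, 5].

Answer: None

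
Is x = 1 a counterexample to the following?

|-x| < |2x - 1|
Substitute x = 1 into the relation:
x = 1: LHS = |-1| = 1, RHS = |2·1 - 1| = |1| = 1; 1 < 1 — FAILS

Since the claim fails at x = 1, this value is a counterexample.

Answer: Yes, x = 1 is a counterexample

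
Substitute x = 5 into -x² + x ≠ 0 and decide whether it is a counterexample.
Substitute x = 5 into the relation:
x = 5: LHS = -5² + 5 = -20; -20 ≠ 0 — holds

The claim holds here, so x = 5 is not a counterexample. (A counterexample exists elsewhere, e.g. x = 0.)

Answer: No, x = 5 is not a counterexample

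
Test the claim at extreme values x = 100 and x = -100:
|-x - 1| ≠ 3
x = 100: LHS = |-100 - 1| = |-101| = 101; 101 ≠ 3 — holds
x = -100: LHS = |-(-100) - 1| = |99| = 99; 99 ≠ 3 — holds

Answer: Yes, holds for both x = 100 and x = -100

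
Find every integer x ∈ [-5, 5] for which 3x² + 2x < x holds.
Over all integers in [-5, 5], LHS − RHS is smallest at x = 0, where it equals 0:
x = 0: LHS = 3·0² + 2·0 = 0; 0 < 0 — FAILS
At the ends of the range:
x = -5: LHS = 3·(-5)² + 2·(-5) = 65; 65 < -5 — FAILS
x = 5: LHS = 3·5² + 2·5 = 85; 85 < 5 — FAILS
Hence LHS − RHS is never negative, i.e. LHS ≥ RHS throughout, so the claimed relation (<) fails for every integer in [-5, 5].

Answer: None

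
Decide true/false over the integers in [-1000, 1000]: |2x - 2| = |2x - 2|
LHS − RHS = 0 at every integer in [-1000, 1000]; the two sides always agree. For instance:
x = -1000: LHS = |2·(-1000) - 2| = |-2002| = 2002, RHS = |2·(-1000) - 2| = |-2002| = 2002; 2002 = 2002 — holds
x = 0: LHS = |2·0 - 2| = |-2| = 2, RHS = |2·0 - 2| = |-2| = 2; 2 = 2 — holds
x = 1000: LHS = |2·1000 - 2| = |1998| = 1998, RHS = |2·1000 - 2| = |1998| = 1998; 1998 = 1998 — holds
The sides are never unequal, so the relation holds for every integer in [-1000, 1000].

No counterexample exists.

Answer: True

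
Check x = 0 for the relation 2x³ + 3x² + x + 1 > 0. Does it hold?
x = 0: LHS = 2·0³ + 3·0² + 0 + 1 = 1; 1 > 0 — holds

The relation is satisfied at x = 0.

Answer: Yes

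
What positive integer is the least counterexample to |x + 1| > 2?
Testing positive integers:
x = 1: LHS = |1 + 1| = |2| = 2; 2 > 2 — FAILS  ← smallest positive counterexample

Answer: x = 1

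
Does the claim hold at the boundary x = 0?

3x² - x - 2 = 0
x = 0: LHS = 3·0² - 0 - 2 = -2; -2 = 0 — FAILS

The relation fails at x = 0, so x = 0 is a counterexample.

Answer: No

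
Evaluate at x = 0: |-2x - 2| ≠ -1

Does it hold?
x = 0: LHS = |-2·0 - 2| = |-2| = 2; 2 ≠ -1 — holds

The relation is satisfied at x = 0.

Answer: Yes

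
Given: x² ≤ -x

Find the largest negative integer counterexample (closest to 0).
Testing negative integers from -1 downward:
x = -1: LHS = (-1)² = 1, RHS = -(-1) = 1; 1 ≤ 1 — holds
x = -2: LHS = (-2)² = 4, RHS = -(-2) = 2; 4 ≤ 2 — FAILS  ← closest negative counterexample to 0

Answer: x = -2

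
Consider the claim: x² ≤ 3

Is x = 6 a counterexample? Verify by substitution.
Substitute x = 6 into the relation:
x = 6: LHS = 6² = 36; 36 ≤ 3 — FAILS

Since the claim fails at x = 6, this value is a counterexample.

Answer: Yes, x = 6 is a counterexample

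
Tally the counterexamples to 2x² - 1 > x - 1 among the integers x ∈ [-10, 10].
Counterexamples in [-10, 10]: {0}.

Counting them gives 1 values.

Answer: 1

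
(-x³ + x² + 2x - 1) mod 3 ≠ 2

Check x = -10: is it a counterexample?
Substitute x = -10 into the relation:
x = -10: LHS = (-(-10)³ + (-10)² + 2·(-10) - 1) mod 3 = 1079 mod 3 = 2; 2 ≠ 2 — FAILS

Since the claim fails at x = -10, this value is a counterexample.

Answer: Yes, x = -10 is a counterexample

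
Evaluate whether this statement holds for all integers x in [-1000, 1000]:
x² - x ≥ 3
The claim fails at x = 0:
x = 0: LHS = 0² - 0 = 0; 0 ≥ 3 — FAILS

Because a single integer refutes it, the statement is false.

Answer: False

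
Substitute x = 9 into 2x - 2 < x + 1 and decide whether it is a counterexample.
Substitute x = 9 into the relation:
x = 9: LHS = 2·9 - 2 = 16, RHS = 9 + 1 = 10; 16 < 10 — FAILS

Since the claim fails at x = 9, this value is a counterexample.

Answer: Yes, x = 9 is a counterexample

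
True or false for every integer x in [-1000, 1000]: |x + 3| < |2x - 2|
The claim fails at x = 0:
x = 0: LHS = |0 + 3| = |3| = 3, RHS = |2·0 - 2| = |-2| = 2; 3 < 2 — FAILS

Because a single integer refutes it, the statement is false.

Answer: False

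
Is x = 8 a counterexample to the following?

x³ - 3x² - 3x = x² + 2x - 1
Substitute x = 8 into the relation:
x = 8: LHS = 8³ - 3·8² - 3·8 = 296, RHS = 8² + 2·8 - 1 = 79; 296 = 79 — FAILS

Since the claim fails at x = 8, this value is a counterexample.

Answer: Yes, x = 8 is a counterexample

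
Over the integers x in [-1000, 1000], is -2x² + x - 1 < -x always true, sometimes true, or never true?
Over all integers in [-1000, 1000], LHS − RHS is largest at x = 0, where it equals -1:
x = 0: LHS = -2·0² + 0 - 1 = -1, RHS = -0 = 0; -1 < 0 — holds
At the ends of the range:
x = -1000: LHS = -2·(-1000)² + (-1000) - 1 = -2001001, RHS = -(-1000) = 1000; -2001001 < 1000 — holds
x = 1000: LHS = -2·1000² + 1000 - 1 = -1999001; -1999001 < -1000 — holds
Hence LHS − RHS is never zero or positive, i.e. LHS < RHS throughout, so the relation holds for every integer in [-1000, 1000].

No counterexample exists.

Answer: Always true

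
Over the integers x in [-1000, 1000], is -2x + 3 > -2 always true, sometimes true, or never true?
Holds at x = 0: LHS = -2·0 + 3 = 3; 3 > -2 — holds
Fails at x = 3: LHS = -2·3 + 3 = -3; -3 > -2 — FAILS
It is satisfied by some integers in the range but not all.

Answer: Sometimes true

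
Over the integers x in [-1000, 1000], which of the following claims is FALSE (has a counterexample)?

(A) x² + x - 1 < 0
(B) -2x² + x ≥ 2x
(A) x = 1: LHS = 1² + 1 - 1 = 1; 1 < 0 — FAILS
(B) x = 1: LHS = -2·1² + 1 = -1, RHS = 2·1 = 2; -1 ≥ 2 — FAILS

Answer: Both A and B are false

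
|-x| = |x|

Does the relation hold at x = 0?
x = 0: LHS = |-0| = |0| = 0, RHS = |0| = 0; 0 = 0 — holds

The relation is satisfied at x = 0.

Answer: Yes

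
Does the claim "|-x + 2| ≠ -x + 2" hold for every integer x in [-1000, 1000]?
The claim fails at x = 0:
x = 0: LHS = |-0 + 2| = |2| = 2, RHS = -0 + 2 = 2; 2 ≠ 2 — FAILS

Because a single integer refutes it, the statement is false.

Answer: False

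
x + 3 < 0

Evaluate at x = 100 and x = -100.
x = 100: LHS = 100 + 3 = 103; 103 < 0 — FAILS
x = -100: LHS = (-100) + 3 = -97; -97 < 0 — holds

Answer: Partially: fails for x = 100, holds for x = -100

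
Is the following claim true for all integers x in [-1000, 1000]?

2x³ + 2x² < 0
The claim fails at x = 0:
x = 0: LHS = 2·0³ + 2·0² = 0; 0 < 0 — FAILS

Because a single integer refutes it, the statement is false.

Answer: False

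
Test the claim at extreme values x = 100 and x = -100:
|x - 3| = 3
x = 100: LHS = |100 - 3| = |97| = 97; 97 = 3 — FAILS
x = -100: LHS = |(-100) - 3| = |-103| = 103; 103 = 3 — FAILS

Answer: No, fails for both x = 100 and x = -100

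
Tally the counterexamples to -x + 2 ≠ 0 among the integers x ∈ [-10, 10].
Counterexamples in [-10, 10]: {2}.

Counting them gives 1 values.

Answer: 1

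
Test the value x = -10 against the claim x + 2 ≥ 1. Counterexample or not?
Substitute x = -10 into the relation:
x = -10: LHS = (-10) + 2 = -8; -8 ≥ 1 — FAILS

Since the claim fails at x = -10, this value is a counterexample.

Answer: Yes, x = -10 is a counterexample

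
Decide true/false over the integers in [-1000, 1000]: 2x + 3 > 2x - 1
Over all integers in [-1000, 1000], LHS − RHS is smallest at x = 0, where it equals 4:
x = 0: LHS = 2·0 + 3 = 3, RHS = 2·0 - 1 = -1; 3 > -1 — holds
At the ends of the range:
x = -1000: LHS = 2·(-1000) + 3 = -1997, RHS = 2·(-1000) - 1 = -2001; -1997 > -2001 — holds
x = 1000: LHS = 2·1000 + 3 = 2003, RHS = 2·1000 - 1 = 1999; 2003 > 1999 — holds
Hence LHS − RHS is never zero or negative, i.e. LHS > RHS throughout, so the relation holds for every integer in [-1000, 1000].

No counterexample exists.

Answer: True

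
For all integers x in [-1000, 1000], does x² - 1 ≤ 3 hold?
The claim fails at x = 3:
x = 3: LHS = 3² - 1 = 8; 8 ≤ 3 — FAILS

Because a single integer refutes it, the statement is false.

Answer: False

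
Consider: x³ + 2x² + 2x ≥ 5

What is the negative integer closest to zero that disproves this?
Testing negative integers from -1 downward:
x = -1: LHS = (-1)³ + 2·(-1)² + 2·(-1) = -1; -1 ≥ 5 — FAILS  ← closest negative counterexample to 0

Answer: x = -1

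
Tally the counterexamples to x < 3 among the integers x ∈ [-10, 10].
Counterexamples in [-10, 10]: {3, 4, 5, 6, 7, 8, 9, 10}.

Counting them gives 8 values.

Answer: 8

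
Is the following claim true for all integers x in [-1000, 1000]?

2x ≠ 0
The claim fails at x = 0:
x = 0: LHS = 2·0 = 0; 0 ≠ 0 — FAILS

Because a single integer refutes it, the statement is false.

Answer: False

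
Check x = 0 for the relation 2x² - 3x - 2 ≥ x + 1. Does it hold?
x = 0: LHS = 2·0² - 3·0 - 2 = -2, RHS = 0 + 1 = 1; -2 ≥ 1 — FAILS

The relation fails at x = 0, so x = 0 is a counterexample.

Answer: No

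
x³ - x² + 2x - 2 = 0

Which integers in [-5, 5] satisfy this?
Holds for: {1}
Fails for: {-5, -4, -3, -2, -1, 0, 2, 3, 4, 5}

Answer: {1}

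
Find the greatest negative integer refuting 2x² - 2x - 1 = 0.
Testing negative integers from -1 downward:
x = -1: LHS = 2·(-1)² - 2·(-1) - 1 = 3; 3 = 0 — FAILS  ← closest negative counterexample to 0

Answer: x = -1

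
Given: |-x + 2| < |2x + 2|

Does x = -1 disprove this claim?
Substitute x = -1 into the relation:
x = -1: LHS = |-(-1) + 2| = |3| = 3, RHS = |2·(-1) + 2| = |0| = 0; 3 < 0 — FAILS

Since the claim fails at x = -1, this value is a counterexample.

Answer: Yes, x = -1 is a counterexample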